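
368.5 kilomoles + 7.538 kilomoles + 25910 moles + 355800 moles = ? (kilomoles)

757.748 kilomoles

In kilomoles:
  368.5 kilomoles → 368.5
  7.538 kilomoles → 7.538
  25910 moles = 25910 × 10^-3 kilomoles = 25.91
  355800 moles = 355800 × 10^-3 kilomoles = 355.8
Sum: 368.5 + 7.538 + 25.91 + 355.8 = 757.748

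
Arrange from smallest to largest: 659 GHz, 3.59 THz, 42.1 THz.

659 GHz < 3.59 THz < 42.1 THz

659 GHz = 659000000000 Hz
3.59 THz = 3590000000000 Hz
42.1 THz = 42100000000000 Hz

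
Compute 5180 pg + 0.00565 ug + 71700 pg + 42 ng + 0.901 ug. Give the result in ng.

1025.53 ng

In ng:
  5180 pg = 5180 × 10^-3 ng = 5.18
  0.00565 ug = 0.00565 × 10^3 ng = 5.65
  71700 pg = 71700 × 10^-3 ng = 71.7
  42 ng → 42
  0.901 ug = 0.901 × 10^3 ng = 901
Sum: 5.18 + 5.65 + 71.7 + 42 + 901 = 1025.53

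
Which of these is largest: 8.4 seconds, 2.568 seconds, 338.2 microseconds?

8.4 seconds = 8.4 seconds
2.568 seconds = 2.568 seconds
338.2 microseconds = 0.0003382 seconds

8.4 seconds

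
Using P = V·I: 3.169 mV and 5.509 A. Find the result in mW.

3.169 × 10⁻³ × 5.509 = 17.458021 × 10⁻³ W

17.458021 mW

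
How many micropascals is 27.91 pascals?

(no prefix) = 1e0, micro = 1e-6; factor is 1e6.
27.91 × 1e6 = 27910000

27910000 micropascals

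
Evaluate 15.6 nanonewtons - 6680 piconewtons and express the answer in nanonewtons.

In nanonewtons:
  15.6 nanonewtons → 15.6
  6680 piconewtons = 6680e-3 nanonewtons = 6.68
Difference: 15.6 - 6.68 = 8.92

8.92 nanonewtons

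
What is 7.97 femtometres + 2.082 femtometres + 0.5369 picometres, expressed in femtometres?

546.952 femtometres

In femtometres:
  7.97 femtometres → 7.97
  2.082 femtometres → 2.082
  0.5369 picometres = 0.5369 × 10³ femtometres = 536.9
Sum: 7.97 + 2.082 + 536.9 = 546.952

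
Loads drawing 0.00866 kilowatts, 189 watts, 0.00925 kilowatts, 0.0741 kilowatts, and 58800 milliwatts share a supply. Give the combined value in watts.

339.81 watts

In watts:
  0.00866 kilowatts = 0.00866e3 watts = 8.66
  189 watts → 189
  0.00925 kilowatts = 0.00925e3 watts = 9.25
  0.0741 kilowatts = 0.0741e3 watts = 74.1
  58800 milliwatts = 58800e-3 watts = 58.8
Sum: 8.66 + 189 + 9.25 + 74.1 + 58.8 = 339.81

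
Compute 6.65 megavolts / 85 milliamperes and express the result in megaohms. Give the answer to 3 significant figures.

78.2 megaohms

(6.65 × 10⁶) / (85 × 10⁻³) = 0.078235 × 10⁹ Ω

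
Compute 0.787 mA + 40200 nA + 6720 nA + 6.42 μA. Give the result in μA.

840.34 μA

In μA:
  0.787 mA = 0.787 × 10^3 μA = 787
  40200 nA = 40200 × 10^-3 μA = 40.2
  6720 nA = 6720 × 10^-3 μA = 6.72
  6.42 μA → 6.42
Sum: 787 + 40.2 + 6.72 + 6.42 = 840.34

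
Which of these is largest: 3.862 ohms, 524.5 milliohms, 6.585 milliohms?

3.862 ohms

3.862 ohms = 3.862 ohms
524.5 milliohms = 0.5245 ohms
6.585 milliohms = 0.006585 ohms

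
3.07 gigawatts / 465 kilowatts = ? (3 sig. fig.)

(3.07 × 10^9) / (465 × 10^3) = 0.006602 × 10^6

6600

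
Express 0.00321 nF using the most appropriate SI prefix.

= 3.21e-12 F; 1e-12 is pico.

3.21 pF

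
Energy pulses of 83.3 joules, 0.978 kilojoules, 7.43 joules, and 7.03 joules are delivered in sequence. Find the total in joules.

In joules:
  83.3 joules → 83.3
  0.978 kilojoules = 0.978 × 10^3 joules = 978
  7.43 joules → 7.43
  7.03 joules → 7.03
Sum: 83.3 + 978 + 7.43 + 7.03 = 1075.76

1075.76 joules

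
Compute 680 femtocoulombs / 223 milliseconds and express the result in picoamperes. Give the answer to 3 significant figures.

3.05 picoamperes

(680e-15) / (223e-3) = 3.0493e-12 A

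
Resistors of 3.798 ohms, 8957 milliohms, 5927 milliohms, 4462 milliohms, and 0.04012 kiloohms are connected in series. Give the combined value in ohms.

In ohms:
  3.798 ohms → 3.798
  8957 milliohms = 8957e-3 ohms = 8.957
  5927 milliohms = 5927e-3 ohms = 5.927
  4462 milliohms = 4462e-3 ohms = 4.462
  0.04012 kiloohms = 0.04012e3 ohms = 40.12
Sum: 3.798 + 8.957 + 5.927 + 4.462 + 40.12 = 63.264

63.264 ohms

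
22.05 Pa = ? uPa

22050000 uPa

(no prefix) = 1e0, micro = 1e-6; factor is 1e6.
22.05 × 1e6 = 22050000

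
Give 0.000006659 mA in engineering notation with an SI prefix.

6.659 nA

= 6.659e-9 A; 1e-9 is nano.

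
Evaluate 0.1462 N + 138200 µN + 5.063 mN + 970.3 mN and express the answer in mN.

In mN:
  0.1462 N = 0.1462 × 10³ mN = 146.2
  138200 µN = 138200 × 10⁻³ mN = 138.2
  5.063 mN → 5.063
  970.3 mN → 970.3
Sum: 146.2 + 138.2 + 5.063 + 970.3 = 1259.763

1259.763 mN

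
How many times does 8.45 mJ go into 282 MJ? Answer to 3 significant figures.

(282e6) / (8.45e-3) = 33.37e9

33400000000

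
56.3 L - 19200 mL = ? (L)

37.1 L

In L:
  56.3 L → 56.3
  19200 mL = 19200 × 10^-3 L = 19.2
Difference: 56.3 - 19.2 = 37.1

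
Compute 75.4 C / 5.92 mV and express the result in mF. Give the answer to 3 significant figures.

(75.4) / (5.92e-3) = 12.736e3 F

12700000 mF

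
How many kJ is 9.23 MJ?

9230 kJ

mega = 10^6, kilo = 10^3; factor is 10^3.
9.23 × 10^3 = 9230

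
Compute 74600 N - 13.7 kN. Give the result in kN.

In kN:
  74600 N = 74600 × 10^-3 kN = 74.6
  13.7 kN → 13.7
Difference: 74.6 - 13.7 = 60.9

60.9 kN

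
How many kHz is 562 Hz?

0.562 kHz

(no prefix) = 1e0, kilo = 1e3; factor is 1e-3.
562 × 1e-3 = 0.562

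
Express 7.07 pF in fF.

pico = 1e-12, femto = 1e-15; factor is 1e3.
7.07 × 1e3 = 7070

7070 fF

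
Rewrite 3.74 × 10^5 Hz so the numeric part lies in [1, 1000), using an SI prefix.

374 kHz

= 374 × 10^3 Hz; 10^3 is kilo.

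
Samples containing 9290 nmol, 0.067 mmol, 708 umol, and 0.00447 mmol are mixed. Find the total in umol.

In umol:
  9290 nmol = 9290 × 10^-3 umol = 9.29
  0.067 mmol = 0.067 × 10^3 umol = 67
  708 umol → 708
  0.00447 mmol = 0.00447 × 10^3 umol = 4.47
Sum: 9.29 + 67 + 708 + 4.47 = 788.76

788.76 umol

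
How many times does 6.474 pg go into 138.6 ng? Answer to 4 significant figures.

21410

(138.6 × 10^-9) / (6.474 × 10^-12) = 21.409 × 10^3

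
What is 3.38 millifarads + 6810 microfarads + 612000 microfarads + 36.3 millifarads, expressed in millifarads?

658.49 millifarads

In millifarads:
  3.38 millifarads → 3.38
  6810 microfarads = 6810 × 10⁻³ millifarads = 6.81
  612000 microfarads = 612000 × 10⁻³ millifarads = 612
  36.3 millifarads → 36.3
Sum: 3.38 + 6.81 + 612 + 36.3 = 658.49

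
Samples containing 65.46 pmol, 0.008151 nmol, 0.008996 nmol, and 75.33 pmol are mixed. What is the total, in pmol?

157.937 pmol

In pmol:
  65.46 pmol → 65.46
  0.008151 nmol = 0.008151 × 10^3 pmol = 8.151
  0.008996 nmol = 0.008996 × 10^3 pmol = 8.996
  75.33 pmol → 75.33
Sum: 65.46 + 8.151 + 8.996 + 75.33 = 157.937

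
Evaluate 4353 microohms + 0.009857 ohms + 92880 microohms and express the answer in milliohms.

107.09 milliohms

In milliohms:
  4353 microohms = 4353e-3 milliohms = 4.353
  0.009857 ohms = 0.009857e3 milliohms = 9.857
  92880 microohms = 92880e-3 milliohms = 92.88
Sum: 4.353 + 9.857 + 92.88 = 107.09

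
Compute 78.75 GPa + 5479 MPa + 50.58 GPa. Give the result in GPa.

134.809 GPa

In GPa:
  78.75 GPa → 78.75
  5479 MPa = 5479e-3 GPa = 5.479
  50.58 GPa → 50.58
Sum: 78.75 + 5.479 + 50.58 = 134.809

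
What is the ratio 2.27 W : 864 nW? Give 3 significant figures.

2630000

(2.27) / (864 × 10^-9) = 0.002627 × 10^9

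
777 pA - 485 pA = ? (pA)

In pA:
  777 pA → 777
  485 pA → 485
Difference: 777 - 485 = 292

292 pA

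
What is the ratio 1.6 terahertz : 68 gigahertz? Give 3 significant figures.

23.5

(1.6 × 10¹²) / (68 × 10⁹) = 0.02353 × 10³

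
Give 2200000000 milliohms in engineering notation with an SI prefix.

2.2 megaohms

= 2.2 × 10^6 ohms; 10^6 is mega.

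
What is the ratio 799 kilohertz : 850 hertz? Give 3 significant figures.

(799 × 10³) / (850) = 0.94 × 10³

940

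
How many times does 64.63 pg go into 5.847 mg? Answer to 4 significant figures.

(5.847 × 10^-3) / (64.63 × 10^-12) = 0.090469 × 10^9

90470000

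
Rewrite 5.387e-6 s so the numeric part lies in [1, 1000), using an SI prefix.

= 5.387e-6 s; 1e-6 is micro.

5.387 µs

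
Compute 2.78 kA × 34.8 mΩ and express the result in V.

96.744 V

2.78 × 10³ × 34.8 × 10⁻³ = 96.744 V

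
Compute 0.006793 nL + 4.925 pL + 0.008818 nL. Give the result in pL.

In pL:
  0.006793 nL = 0.006793 × 10^3 pL = 6.793
  4.925 pL → 4.925
  0.008818 nL = 0.008818 × 10^3 pL = 8.818
Sum: 6.793 + 4.925 + 8.818 = 20.536

20.536 pL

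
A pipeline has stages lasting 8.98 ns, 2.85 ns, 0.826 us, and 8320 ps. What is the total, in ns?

In ns:
  8.98 ns → 8.98
  2.85 ns → 2.85
  0.826 us = 0.826 × 10³ ns = 826
  8320 ps = 8320 × 10⁻³ ns = 8.32
Sum: 8.98 + 2.85 + 826 + 8.32 = 846.15

846.15 ns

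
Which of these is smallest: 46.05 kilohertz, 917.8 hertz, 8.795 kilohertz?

917.8 hertz

46.05 kilohertz = 46050 hertz
917.8 hertz = 917.8 hertz
8.795 kilohertz = 8795 hertz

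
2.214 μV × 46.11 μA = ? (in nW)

2.214 × 10⁻⁶ × 46.11 × 10⁻⁶ = 102.08754 × 10⁻¹² W

0.10208754 nW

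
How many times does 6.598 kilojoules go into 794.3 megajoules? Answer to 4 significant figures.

(794.3 × 10⁶) / (6.598 × 10³) = 120.38 × 10³

120400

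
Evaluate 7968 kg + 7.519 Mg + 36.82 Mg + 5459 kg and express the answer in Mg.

In Mg:
  7968 kg = 7968e-3 Mg = 7.968
  7.519 Mg → 7.519
  36.82 Mg → 36.82
  5459 kg = 5459e-3 Mg = 5.459
Sum: 7.968 + 7.519 + 36.82 + 5.459 = 57.766

57.766 Mg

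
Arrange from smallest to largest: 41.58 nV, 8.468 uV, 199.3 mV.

41.58 nV < 8.468 uV < 199.3 mV

41.58 nV = 0.00000004158 V
8.468 uV = 0.000008468 V
199.3 mV = 0.1993 V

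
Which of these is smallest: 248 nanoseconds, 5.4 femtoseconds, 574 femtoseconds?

5.4 femtoseconds

248 nanoseconds = 0.000000248 seconds
5.4 femtoseconds = 0.0000000000000054 seconds
574 femtoseconds = 0.000000000000574 seconds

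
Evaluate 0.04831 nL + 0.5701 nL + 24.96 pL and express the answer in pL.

In pL:
  0.04831 nL = 0.04831e3 pL = 48.31
  0.5701 nL = 0.5701e3 pL = 570.1
  24.96 pL → 24.96
Sum: 48.31 + 570.1 + 24.96 = 643.37

643.37 pL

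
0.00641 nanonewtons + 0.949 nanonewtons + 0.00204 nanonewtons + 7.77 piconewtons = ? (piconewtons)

965.22 piconewtons

In piconewtons:
  0.00641 nanonewtons = 0.00641 × 10³ piconewtons = 6.41
  0.949 nanonewtons = 0.949 × 10³ piconewtons = 949
  0.00204 nanonewtons = 0.00204 × 10³ piconewtons = 2.04
  7.77 piconewtons → 7.77
Sum: 6.41 + 949 + 2.04 + 7.77 = 965.22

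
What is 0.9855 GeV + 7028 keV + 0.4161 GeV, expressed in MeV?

1408.628 MeV

In MeV:
  0.9855 GeV = 0.9855e3 MeV = 985.5
  7028 keV = 7028e-3 MeV = 7.028
  0.4161 GeV = 0.4161e3 MeV = 416.1
Sum: 985.5 + 7.028 + 416.1 = 1408.628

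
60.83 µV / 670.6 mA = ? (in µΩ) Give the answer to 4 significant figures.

(60.83 × 10⁻⁶) / (670.6 × 10⁻³) = 0.0907098 × 10⁻³ Ω

90.71 µΩ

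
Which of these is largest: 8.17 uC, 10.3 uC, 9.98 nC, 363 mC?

8.17 uC = 0.00000817 C
10.3 uC = 0.0000103 C
9.98 nC = 0.00000000998 C
363 mC = 0.363 C

363 mC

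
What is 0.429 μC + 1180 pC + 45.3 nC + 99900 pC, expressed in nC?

In nC:
  0.429 μC = 0.429e3 nC = 429
  1180 pC = 1180e-3 nC = 1.18
  45.3 nC → 45.3
  99900 pC = 99900e-3 nC = 99.9
Sum: 429 + 1.18 + 45.3 + 99.9 = 575.38

575.38 nC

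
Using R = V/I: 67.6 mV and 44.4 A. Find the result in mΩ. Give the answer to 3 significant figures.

1.52 mΩ

(67.6 × 10⁻³) / (44.4) = 1.5225 × 10⁻³ Ω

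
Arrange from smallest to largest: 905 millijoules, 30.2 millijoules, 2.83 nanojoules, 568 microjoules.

905 millijoules = 0.905 joules
30.2 millijoules = 0.0302 joules
2.83 nanojoules = 0.00000000283 joules
568 microjoules = 0.000568 joules

2.83 nanojoules < 568 microjoules < 30.2 millijoules < 905 millijoules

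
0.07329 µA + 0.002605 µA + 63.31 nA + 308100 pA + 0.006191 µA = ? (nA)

453.496 nA

In nA:
  0.07329 µA = 0.07329e3 nA = 73.29
  0.002605 µA = 0.002605e3 nA = 2.605
  63.31 nA → 63.31
  308100 pA = 308100e-3 nA = 308.1
  0.006191 µA = 0.006191e3 nA = 6.191
Sum: 73.29 + 2.605 + 63.31 + 308.1 + 6.191 = 453.496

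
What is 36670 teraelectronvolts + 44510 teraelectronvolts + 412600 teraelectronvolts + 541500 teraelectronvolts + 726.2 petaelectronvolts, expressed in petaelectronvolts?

1761.48 petaelectronvolts

In petaelectronvolts:
  36670 teraelectronvolts = 36670 × 10⁻³ petaelectronvolts = 36.67
  44510 teraelectronvolts = 44510 × 10⁻³ petaelectronvolts = 44.51
  412600 teraelectronvolts = 412600 × 10⁻³ petaelectronvolts = 412.6
  541500 teraelectronvolts = 541500 × 10⁻³ petaelectronvolts = 541.5
  726.2 petaelectronvolts → 726.2
Sum: 36.67 + 44.51 + 412.6 + 541.5 + 726.2 = 1761.48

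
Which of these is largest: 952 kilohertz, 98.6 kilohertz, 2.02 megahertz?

2.02 megahertz

952 kilohertz = 952000 hertz
98.6 kilohertz = 98600 hertz
2.02 megahertz = 2020000 hertz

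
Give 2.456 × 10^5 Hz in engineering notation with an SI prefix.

245.6 kHz

= 245.6 × 10^3 Hz; 10^3 is kilo.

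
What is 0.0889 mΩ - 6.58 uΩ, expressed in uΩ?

82.32 uΩ

In uΩ:
  0.0889 mΩ = 0.0889 × 10³ uΩ = 88.9
  6.58 uΩ → 6.58
Difference: 88.9 - 6.58 = 82.32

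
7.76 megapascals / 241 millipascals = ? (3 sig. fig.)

32200000

(7.76 × 10⁶) / (241 × 10⁻³) = 0.0322 × 10⁹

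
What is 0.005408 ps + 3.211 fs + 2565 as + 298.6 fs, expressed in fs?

In fs:
  0.005408 ps = 0.005408 × 10^3 fs = 5.408
  3.211 fs → 3.211
  2565 as = 2565 × 10^-3 fs = 2.565
  298.6 fs → 298.6
Sum: 5.408 + 3.211 + 2.565 + 298.6 = 309.784

309.784 fs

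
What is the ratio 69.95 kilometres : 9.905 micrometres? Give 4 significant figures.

7062000000

(69.95 × 10^3) / (9.905 × 10^-6) = 7.0621 × 10^9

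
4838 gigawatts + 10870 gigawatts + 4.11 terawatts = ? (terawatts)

In terawatts:
  4838 gigawatts = 4838 × 10⁻³ terawatts = 4.838
  10870 gigawatts = 10870 × 10⁻³ terawatts = 10.87
  4.11 terawatts → 4.11
Sum: 4.838 + 10.87 + 4.11 = 19.818

19.818 terawatts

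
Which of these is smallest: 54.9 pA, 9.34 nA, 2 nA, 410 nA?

54.9 pA = 0.0000000000549 A
9.34 nA = 0.00000000934 A
2 nA = 0.000000002 A
410 nA = 0.00000041 A

54.9 pA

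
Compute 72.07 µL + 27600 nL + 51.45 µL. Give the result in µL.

151.12 µL

In µL:
  72.07 µL → 72.07
  27600 nL = 27600 × 10⁻³ µL = 27.6
  51.45 µL → 51.45
Sum: 72.07 + 27.6 + 51.45 = 151.12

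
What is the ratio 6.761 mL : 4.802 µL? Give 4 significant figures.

1408

(6.761e-3) / (4.802e-6) = 1.408e3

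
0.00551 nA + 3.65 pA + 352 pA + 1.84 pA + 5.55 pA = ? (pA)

368.55 pA

In pA:
  0.00551 nA = 0.00551 × 10³ pA = 5.51
  3.65 pA → 3.65
  352 pA → 352
  1.84 pA → 1.84
  5.55 pA → 5.55
Sum: 5.51 + 3.65 + 352 + 1.84 + 5.55 = 368.55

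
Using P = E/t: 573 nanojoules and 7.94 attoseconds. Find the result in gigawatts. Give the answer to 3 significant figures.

(573 × 10^-9) / (7.94 × 10^-18) = 72.166 × 10^9 W

72.2 gigawatts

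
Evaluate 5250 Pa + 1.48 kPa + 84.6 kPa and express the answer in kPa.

91.33 kPa

In kPa:
  5250 Pa = 5250e-3 kPa = 5.25
  1.48 kPa → 1.48
  84.6 kPa → 84.6
Sum: 5.25 + 1.48 + 84.6 = 91.33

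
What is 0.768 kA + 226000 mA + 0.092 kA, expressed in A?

In A:
  0.768 kA = 0.768e3 A = 768
  226000 mA = 226000e-3 A = 226
  0.092 kA = 0.092e3 A = 92
Sum: 768 + 226 + 92 = 1086

1086 A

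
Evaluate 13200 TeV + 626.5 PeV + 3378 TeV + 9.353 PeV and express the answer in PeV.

In PeV:
  13200 TeV = 13200 × 10^-3 PeV = 13.2
  626.5 PeV → 626.5
  3378 TeV = 3378 × 10^-3 PeV = 3.378
  9.353 PeV → 9.353
Sum: 13.2 + 626.5 + 3.378 + 9.353 = 652.431

652.431 PeV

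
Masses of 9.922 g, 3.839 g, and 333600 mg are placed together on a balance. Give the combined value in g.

347.361 g

In g:
  9.922 g → 9.922
  3.839 g → 3.839
  333600 mg = 333600 × 10⁻³ g = 333.6
Sum: 9.922 + 3.839 + 333.6 = 347.361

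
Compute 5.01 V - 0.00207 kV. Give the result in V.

In V:
  5.01 V → 5.01
  0.00207 kV = 0.00207 × 10³ V = 2.07
Difference: 5.01 - 2.07 = 2.94

2.94 V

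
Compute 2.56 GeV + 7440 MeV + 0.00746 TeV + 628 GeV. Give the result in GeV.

645.46 GeV

In GeV:
  2.56 GeV → 2.56
  7440 MeV = 7440e-3 GeV = 7.44
  0.00746 TeV = 0.00746e3 GeV = 7.46
  628 GeV → 628
Sum: 2.56 + 7.44 + 7.46 + 628 = 645.46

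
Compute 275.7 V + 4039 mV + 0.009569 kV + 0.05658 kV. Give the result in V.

345.888 V

In V:
  275.7 V → 275.7
  4039 mV = 4039e-3 V = 4.039
  0.009569 kV = 0.009569e3 V = 9.569
  0.05658 kV = 0.05658e3 V = 56.58
Sum: 275.7 + 4.039 + 9.569 + 56.58 = 345.888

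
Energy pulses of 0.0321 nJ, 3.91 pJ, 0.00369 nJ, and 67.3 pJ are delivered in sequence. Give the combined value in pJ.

107 pJ

In pJ:
  0.0321 nJ = 0.0321 × 10³ pJ = 32.1
  3.91 pJ → 3.91
  0.00369 nJ = 0.00369 × 10³ pJ = 3.69
  67.3 pJ → 67.3
Sum: 32.1 + 3.91 + 3.69 + 67.3 = 107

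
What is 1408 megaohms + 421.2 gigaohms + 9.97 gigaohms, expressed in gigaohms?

In gigaohms:
  1408 megaohms = 1408 × 10⁻³ gigaohms = 1.408
  421.2 gigaohms → 421.2
  9.97 gigaohms → 9.97
Sum: 1.408 + 421.2 + 9.97 = 432.578

432.578 gigaohms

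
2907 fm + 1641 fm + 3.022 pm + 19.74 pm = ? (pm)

27.31 pm

In pm:
  2907 fm = 2907e-3 pm = 2.907
  1641 fm = 1641e-3 pm = 1.641
  3.022 pm → 3.022
  19.74 pm → 19.74
Sum: 2.907 + 1.641 + 3.022 + 19.74 = 27.31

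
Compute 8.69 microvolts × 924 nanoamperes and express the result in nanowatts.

8.69 × 10⁻⁶ × 924 × 10⁻⁹ = 8029.56 × 10⁻¹⁵ W

0.00802956 nanowatts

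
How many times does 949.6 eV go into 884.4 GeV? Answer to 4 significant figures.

(884.4 × 10⁹) / (949.6) = 0.93134 × 10⁹

931300000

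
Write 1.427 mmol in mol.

milli = 1e-3, (no prefix) = 1e0; factor is 1e-3.
1.427 × 1e-3 = 0.001427

0.001427 mol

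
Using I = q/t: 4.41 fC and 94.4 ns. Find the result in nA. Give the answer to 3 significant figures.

(4.41e-15) / (94.4e-9) = 0.046716e-6 A

46.7 nA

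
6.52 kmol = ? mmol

kilo = 10³, milli = 10⁻³; factor is 10⁶.
6.52 × 10⁶ = 6520000

6520000 mmol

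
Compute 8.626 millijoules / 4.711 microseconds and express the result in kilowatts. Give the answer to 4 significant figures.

(8.626 × 10⁻³) / (4.711 × 10⁻⁶) = 1.83103 × 10³ W

1.831 kilowatts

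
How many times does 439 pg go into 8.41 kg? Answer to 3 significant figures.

(8.41 × 10³) / (439 × 10⁻¹²) = 0.01916 × 10¹⁵

19200000000000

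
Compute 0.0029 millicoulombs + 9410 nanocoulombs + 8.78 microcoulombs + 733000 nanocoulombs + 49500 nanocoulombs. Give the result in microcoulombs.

In microcoulombs:
  0.0029 millicoulombs = 0.0029 × 10^3 microcoulombs = 2.9
  9410 nanocoulombs = 9410 × 10^-3 microcoulombs = 9.41
  8.78 microcoulombs → 8.78
  733000 nanocoulombs = 733000 × 10^-3 microcoulombs = 733
  49500 nanocoulombs = 49500 × 10^-3 microcoulombs = 49.5
Sum: 2.9 + 9.41 + 8.78 + 733 + 49.5 = 803.59

803.59 microcoulombs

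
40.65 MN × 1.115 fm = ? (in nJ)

45.32475 nJ

40.65 × 10⁶ × 1.115 × 10⁻¹⁵ = 45.32475 × 10⁻⁹ J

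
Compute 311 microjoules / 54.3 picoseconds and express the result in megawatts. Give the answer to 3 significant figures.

(311e-6) / (54.3e-12) = 5.7274e6 W

5.73 megawatts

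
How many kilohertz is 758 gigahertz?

giga = 10⁹, kilo = 10³; factor is 10⁶.
758 × 10⁶ = 758000000

758000000 kilohertz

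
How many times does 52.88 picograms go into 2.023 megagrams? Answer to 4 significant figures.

(2.023 × 10^6) / (52.88 × 10^-12) = 0.038256 × 10^18

38260000000000000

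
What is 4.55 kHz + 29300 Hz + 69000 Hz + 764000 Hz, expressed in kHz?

866.85 kHz

In kHz:
  4.55 kHz → 4.55
  29300 Hz = 29300 × 10⁻³ kHz = 29.3
  69000 Hz = 69000 × 10⁻³ kHz = 69
  764000 Hz = 764000 × 10⁻³ kHz = 764
Sum: 4.55 + 29.3 + 69 + 764 = 866.85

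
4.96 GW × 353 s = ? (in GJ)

1750.88 GJ

4.96 × 10^9 × 353 = 1750.88 × 10^9 J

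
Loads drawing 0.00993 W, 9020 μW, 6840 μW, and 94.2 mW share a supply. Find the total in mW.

119.99 mW

In mW:
  0.00993 W = 0.00993 × 10^3 mW = 9.93
  9020 μW = 9020 × 10^-3 mW = 9.02
  6840 μW = 6840 × 10^-3 mW = 6.84
  94.2 mW → 94.2
Sum: 9.93 + 9.02 + 6.84 + 94.2 = 119.99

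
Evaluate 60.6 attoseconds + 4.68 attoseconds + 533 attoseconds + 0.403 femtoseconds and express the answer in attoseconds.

1001.28 attoseconds

In attoseconds:
  60.6 attoseconds → 60.6
  4.68 attoseconds → 4.68
  533 attoseconds → 533
  0.403 femtoseconds = 0.403 × 10³ attoseconds = 403
Sum: 60.6 + 4.68 + 533 + 403 = 1001.28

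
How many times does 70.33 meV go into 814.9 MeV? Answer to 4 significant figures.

(814.9e6) / (70.33e-3) = 11.587e9

11590000000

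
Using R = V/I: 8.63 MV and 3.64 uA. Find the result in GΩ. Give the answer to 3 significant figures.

2370 GΩ

(8.63 × 10⁶) / (3.64 × 10⁻⁶) = 2.3709 × 10¹² Ω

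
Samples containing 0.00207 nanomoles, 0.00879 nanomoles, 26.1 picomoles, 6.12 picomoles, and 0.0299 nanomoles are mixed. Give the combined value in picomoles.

In picomoles:
  0.00207 nanomoles = 0.00207 × 10³ picomoles = 2.07
  0.00879 nanomoles = 0.00879 × 10³ picomoles = 8.79
  26.1 picomoles → 26.1
  6.12 picomoles → 6.12
  0.0299 nanomoles = 0.0299 × 10³ picomoles = 29.9
Sum: 2.07 + 8.79 + 26.1 + 6.12 + 29.9 = 72.98

72.98 picomoles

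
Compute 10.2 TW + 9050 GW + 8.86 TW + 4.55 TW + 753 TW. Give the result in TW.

785.66 TW

In TW:
  10.2 TW → 10.2
  9050 GW = 9050 × 10⁻³ TW = 9.05
  8.86 TW → 8.86
  4.55 TW → 4.55
  753 TW → 753
Sum: 10.2 + 9.05 + 8.86 + 4.55 + 753 = 785.66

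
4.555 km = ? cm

kilo = 1e3, centi = 1e-2; factor is 1e5.
4.555 × 1e5 = 455500

455500 cm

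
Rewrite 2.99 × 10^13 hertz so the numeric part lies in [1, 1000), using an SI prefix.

= 29.9 × 10^12 hertz; 10^12 is tera.

29.9 terahertz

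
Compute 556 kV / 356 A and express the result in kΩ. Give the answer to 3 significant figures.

(556 × 10^3) / (356) = 1.5618 × 10^3 Ω

1.56 kΩ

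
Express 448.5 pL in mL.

0.0000004485 mL

pico = 10^-12, milli = 10^-3; factor is 10^-9.
448.5 × 10^-9 = 0.0000004485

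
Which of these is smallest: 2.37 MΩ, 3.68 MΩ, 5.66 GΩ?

2.37 MΩ

2.37 MΩ = 2370000 Ω
3.68 MΩ = 3680000 Ω
5.66 GΩ = 5660000000 Ω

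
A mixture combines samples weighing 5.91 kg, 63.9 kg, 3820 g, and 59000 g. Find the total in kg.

In kg:
  5.91 kg → 5.91
  63.9 kg → 63.9
  3820 g = 3820e-3 kg = 3.82
  59000 g = 59000e-3 kg = 59
Sum: 5.91 + 63.9 + 3.82 + 59 = 132.63

132.63 kg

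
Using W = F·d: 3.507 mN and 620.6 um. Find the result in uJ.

2.1764442 uJ

3.507e-3 × 620.6e-6 = 2176.4442e-9 J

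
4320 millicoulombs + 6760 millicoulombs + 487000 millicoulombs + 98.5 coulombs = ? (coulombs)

In coulombs:
  4320 millicoulombs = 4320 × 10^-3 coulombs = 4.32
  6760 millicoulombs = 6760 × 10^-3 coulombs = 6.76
  487000 millicoulombs = 487000 × 10^-3 coulombs = 487
  98.5 coulombs → 98.5
Sum: 4.32 + 6.76 + 487 + 98.5 = 596.58

596.58 coulombs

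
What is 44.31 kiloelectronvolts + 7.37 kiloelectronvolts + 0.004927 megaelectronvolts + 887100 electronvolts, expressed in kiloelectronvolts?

In kiloelectronvolts:
  44.31 kiloelectronvolts → 44.31
  7.37 kiloelectronvolts → 7.37
  0.004927 megaelectronvolts = 0.004927 × 10^3 kiloelectronvolts = 4.927
  887100 electronvolts = 887100 × 10^-3 kiloelectronvolts = 887.1
Sum: 44.31 + 7.37 + 4.927 + 887.1 = 943.707

943.707 kiloelectronvolts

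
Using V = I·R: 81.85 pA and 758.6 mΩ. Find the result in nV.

0.06209141 nV

81.85 × 10^-12 × 758.6 × 10^-3 = 62091.41 × 10^-15 V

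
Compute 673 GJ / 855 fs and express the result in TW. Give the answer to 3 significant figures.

787000000000 TW

(673e9) / (855e-15) = 0.78713e24 W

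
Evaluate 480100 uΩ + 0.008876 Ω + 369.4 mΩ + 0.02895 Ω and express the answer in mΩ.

887.326 mΩ

In mΩ:
  480100 uΩ = 480100e-3 mΩ = 480.1
  0.008876 Ω = 0.008876e3 mΩ = 8.876
  369.4 mΩ → 369.4
  0.02895 Ω = 0.02895e3 mΩ = 28.95
Sum: 480.1 + 8.876 + 369.4 + 28.95 = 887.326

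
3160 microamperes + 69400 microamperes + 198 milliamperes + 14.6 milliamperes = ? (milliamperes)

In milliamperes:
  3160 microamperes = 3160 × 10^-3 milliamperes = 3.16
  69400 microamperes = 69400 × 10^-3 milliamperes = 69.4
  198 milliamperes → 198
  14.6 milliamperes → 14.6
Sum: 3.16 + 69.4 + 198 + 14.6 = 285.16

285.16 milliamperes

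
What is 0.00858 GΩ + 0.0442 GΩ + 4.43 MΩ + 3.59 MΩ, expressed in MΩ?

In MΩ:
  0.00858 GΩ = 0.00858 × 10³ MΩ = 8.58
  0.0442 GΩ = 0.0442 × 10³ MΩ = 44.2
  4.43 MΩ → 4.43
  3.59 MΩ → 3.59
Sum: 8.58 + 44.2 + 4.43 + 3.59 = 60.8

60.8 MΩ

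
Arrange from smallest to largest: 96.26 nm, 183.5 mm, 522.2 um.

96.26 nm < 522.2 um < 183.5 mm

96.26 nm = 0.00000009626 m
183.5 mm = 0.1835 m
522.2 um = 0.0005222 m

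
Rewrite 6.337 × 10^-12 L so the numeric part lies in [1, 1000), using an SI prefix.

6.337 pL

= 6.337 × 10^-12 L; 10^-12 is pico.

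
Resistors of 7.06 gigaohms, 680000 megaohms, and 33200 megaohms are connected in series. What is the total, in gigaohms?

720.26 gigaohms

In gigaohms:
  7.06 gigaohms → 7.06
  680000 megaohms = 680000 × 10⁻³ gigaohms = 680
  33200 megaohms = 33200 × 10⁻³ gigaohms = 33.2
Sum: 7.06 + 680 + 33.2 = 720.26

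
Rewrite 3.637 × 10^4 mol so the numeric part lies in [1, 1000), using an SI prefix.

36.37 kmol

= 36.37 × 10^3 mol; 10^3 is kilo.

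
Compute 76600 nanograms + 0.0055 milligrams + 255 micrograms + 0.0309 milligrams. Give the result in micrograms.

In micrograms:
  76600 nanograms = 76600e-3 micrograms = 76.6
  0.0055 milligrams = 0.0055e3 micrograms = 5.5
  255 micrograms → 255
  0.0309 milligrams = 0.0309e3 micrograms = 30.9
Sum: 76.6 + 5.5 + 255 + 30.9 = 368

368 micrograms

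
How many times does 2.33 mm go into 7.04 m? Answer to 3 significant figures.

3020

(7.04) / (2.33e-3) = 3.021e3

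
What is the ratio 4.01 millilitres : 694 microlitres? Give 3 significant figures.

(4.01e-3) / (694e-6) = 0.005778e3

5.78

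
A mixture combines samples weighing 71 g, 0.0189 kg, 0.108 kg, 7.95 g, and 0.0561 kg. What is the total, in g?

In g:
  71 g → 71
  0.0189 kg = 0.0189e3 g = 18.9
  0.108 kg = 0.108e3 g = 108
  7.95 g → 7.95
  0.0561 kg = 0.0561e3 g = 56.1
Sum: 71 + 18.9 + 108 + 7.95 + 56.1 = 261.95

261.95 g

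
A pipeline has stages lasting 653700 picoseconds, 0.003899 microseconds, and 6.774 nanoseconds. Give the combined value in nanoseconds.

664.373 nanoseconds

In nanoseconds:
  653700 picoseconds = 653700 × 10⁻³ nanoseconds = 653.7
  0.003899 microseconds = 0.003899 × 10³ nanoseconds = 3.899
  6.774 nanoseconds → 6.774
Sum: 653.7 + 3.899 + 6.774 = 664.373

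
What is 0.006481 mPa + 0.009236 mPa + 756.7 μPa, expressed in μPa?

772.417 μPa

In μPa:
  0.006481 mPa = 0.006481e3 μPa = 6.481
  0.009236 mPa = 0.009236e3 μPa = 9.236
  756.7 μPa → 756.7
Sum: 6.481 + 9.236 + 756.7 = 772.417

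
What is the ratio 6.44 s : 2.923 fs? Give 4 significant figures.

2203000000000000

(6.44) / (2.923 × 10⁻¹⁵) = 2.2032 × 10¹⁵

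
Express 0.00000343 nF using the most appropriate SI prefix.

= 3.43 × 10⁻¹⁵ F; 10⁻¹⁵ is femto.

3.43 fF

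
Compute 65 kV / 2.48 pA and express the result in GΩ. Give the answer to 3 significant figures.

(65 × 10^3) / (2.48 × 10^-12) = 26.21 × 10^15 Ω

26200000 GΩ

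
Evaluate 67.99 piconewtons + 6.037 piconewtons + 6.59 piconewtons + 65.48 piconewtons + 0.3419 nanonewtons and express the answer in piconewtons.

487.997 piconewtons

In piconewtons:
  67.99 piconewtons → 67.99
  6.037 piconewtons → 6.037
  6.59 piconewtons → 6.59
  65.48 piconewtons → 65.48
  0.3419 nanonewtons = 0.3419 × 10^3 piconewtons = 341.9
Sum: 67.99 + 6.037 + 6.59 + 65.48 + 341.9 = 487.997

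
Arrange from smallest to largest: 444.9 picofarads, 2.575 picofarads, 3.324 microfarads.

444.9 picofarads = 0.0000000004449 farads
2.575 picofarads = 0.000000000002575 farads
3.324 microfarads = 0.000003324 farads

2.575 picofarads < 444.9 picofarads < 3.324 microfarads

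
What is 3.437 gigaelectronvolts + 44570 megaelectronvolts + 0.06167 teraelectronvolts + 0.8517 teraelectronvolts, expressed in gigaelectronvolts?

In gigaelectronvolts:
  3.437 gigaelectronvolts → 3.437
  44570 megaelectronvolts = 44570e-3 gigaelectronvolts = 44.57
  0.06167 teraelectronvolts = 0.06167e3 gigaelectronvolts = 61.67
  0.8517 teraelectronvolts = 0.8517e3 gigaelectronvolts = 851.7
Sum: 3.437 + 44.57 + 61.67 + 851.7 = 961.377

961.377 gigaelectronvolts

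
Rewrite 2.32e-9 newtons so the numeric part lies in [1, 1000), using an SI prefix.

= 2.32e-9 newtons; 1e-9 is nano.

2.32 nanonewtons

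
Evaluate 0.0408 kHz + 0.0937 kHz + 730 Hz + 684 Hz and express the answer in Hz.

1548.5 Hz

In Hz:
  0.0408 kHz = 0.0408 × 10^3 Hz = 40.8
  0.0937 kHz = 0.0937 × 10^3 Hz = 93.7
  730 Hz → 730
  684 Hz → 684
Sum: 40.8 + 93.7 + 730 + 684 = 1548.5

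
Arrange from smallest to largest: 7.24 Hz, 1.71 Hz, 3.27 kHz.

7.24 Hz = 7.24 Hz
1.71 Hz = 1.71 Hz
3.27 kHz = 3270 Hz

1.71 Hz < 7.24 Hz < 3.27 kHz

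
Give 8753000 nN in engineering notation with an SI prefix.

= 8.753 × 10^-3 N; 10^-3 is milli.

8.753 mN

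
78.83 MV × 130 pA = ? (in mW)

78.83e6 × 130e-12 = 10247.9e-6 W

10.2479 mW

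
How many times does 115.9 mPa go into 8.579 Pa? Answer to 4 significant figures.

(8.579) / (115.9e-3) = 0.074021e3

74.02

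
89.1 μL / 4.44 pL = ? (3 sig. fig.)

(89.1 × 10^-6) / (4.44 × 10^-12) = 20.07 × 10^6

20100000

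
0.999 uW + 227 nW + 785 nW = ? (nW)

In nW:
  0.999 uW = 0.999e3 nW = 999
  227 nW → 227
  785 nW → 785
Sum: 999 + 227 + 785 = 2011

2011 nW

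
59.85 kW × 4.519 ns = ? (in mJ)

59.85e3 × 4.519e-9 = 270.46215e-6 J

0.27046215 mJ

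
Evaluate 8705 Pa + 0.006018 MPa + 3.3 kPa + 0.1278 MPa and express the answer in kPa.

In kPa:
  8705 Pa = 8705 × 10⁻³ kPa = 8.705
  0.006018 MPa = 0.006018 × 10³ kPa = 6.018
  3.3 kPa → 3.3
  0.1278 MPa = 0.1278 × 10³ kPa = 127.8
Sum: 8.705 + 6.018 + 3.3 + 127.8 = 145.823

145.823 kPa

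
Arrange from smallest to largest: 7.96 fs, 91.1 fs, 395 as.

7.96 fs = 0.00000000000000796 s
91.1 fs = 0.0000000000000911 s
395 as = 0.000000000000000395 s

395 as < 7.96 fs < 91.1 fs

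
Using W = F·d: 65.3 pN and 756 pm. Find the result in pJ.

0.0000000493668 pJ

65.3 × 10⁻¹² × 756 × 10⁻¹² = 49366.8 × 10⁻²⁴ J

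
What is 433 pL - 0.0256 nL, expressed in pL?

407.4 pL

In pL:
  433 pL → 433
  0.0256 nL = 0.0256e3 pL = 25.6
Difference: 433 - 25.6 = 407.4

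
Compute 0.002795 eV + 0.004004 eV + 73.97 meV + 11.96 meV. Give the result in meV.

In meV:
  0.002795 eV = 0.002795 × 10^3 meV = 2.795
  0.004004 eV = 0.004004 × 10^3 meV = 4.004
  73.97 meV → 73.97
  11.96 meV → 11.96
Sum: 2.795 + 4.004 + 73.97 + 11.96 = 92.729

92.729 meV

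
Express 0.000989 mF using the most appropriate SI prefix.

= 989e-9 F; 1e-9 is nano.

989 nF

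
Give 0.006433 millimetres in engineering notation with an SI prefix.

= 6.433e-6 metres; 1e-6 is micro.

6.433 micrometres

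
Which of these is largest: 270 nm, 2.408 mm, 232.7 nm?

270 nm = 0.00000027 m
2.408 mm = 0.002408 m
232.7 nm = 0.0000002327 m

2.408 mm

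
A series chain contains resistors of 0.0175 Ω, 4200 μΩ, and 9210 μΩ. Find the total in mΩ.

In mΩ:
  0.0175 Ω = 0.0175e3 mΩ = 17.5
  4200 μΩ = 4200e-3 mΩ = 4.2
  9210 μΩ = 9210e-3 mΩ = 9.21
Sum: 17.5 + 4.2 + 9.21 = 30.91

30.91 mΩ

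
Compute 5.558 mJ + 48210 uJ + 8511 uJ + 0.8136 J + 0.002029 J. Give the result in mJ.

877.908 mJ

In mJ:
  5.558 mJ → 5.558
  48210 uJ = 48210e-3 mJ = 48.21
  8511 uJ = 8511e-3 mJ = 8.511
  0.8136 J = 0.8136e3 mJ = 813.6
  0.002029 J = 0.002029e3 mJ = 2.029
Sum: 5.558 + 48.21 + 8.511 + 813.6 + 2.029 = 877.908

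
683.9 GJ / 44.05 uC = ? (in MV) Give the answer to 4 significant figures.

15530000000 MV

(683.9e9) / (44.05e-6) = 15.5255e15 V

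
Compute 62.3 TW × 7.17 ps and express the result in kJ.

0.446691 kJ

62.3e12 × 7.17e-12 = 446.691 J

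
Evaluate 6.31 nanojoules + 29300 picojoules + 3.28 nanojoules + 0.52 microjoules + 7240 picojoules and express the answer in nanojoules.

566.13 nanojoules

In nanojoules:
  6.31 nanojoules → 6.31
  29300 picojoules = 29300 × 10^-3 nanojoules = 29.3
  3.28 nanojoules → 3.28
  0.52 microjoules = 0.52 × 10^3 nanojoules = 520
  7240 picojoules = 7240 × 10^-3 nanojoules = 7.24
Sum: 6.31 + 29.3 + 3.28 + 520 + 7.24 = 566.13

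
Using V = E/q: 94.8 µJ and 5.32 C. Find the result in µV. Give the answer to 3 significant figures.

17.8 µV

(94.8e-6) / (5.32) = 17.82e-6 V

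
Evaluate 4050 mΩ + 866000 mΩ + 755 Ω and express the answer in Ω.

In Ω:
  4050 mΩ = 4050 × 10^-3 Ω = 4.05
  866000 mΩ = 866000 × 10^-3 Ω = 866
  755 Ω → 755
Sum: 4.05 + 866 + 755 = 1625.05

1625.05 Ω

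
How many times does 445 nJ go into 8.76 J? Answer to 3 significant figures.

19700000

(8.76) / (445 × 10^-9) = 0.01969 × 10^9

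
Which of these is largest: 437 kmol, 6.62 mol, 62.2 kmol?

437 kmol

437 kmol = 437000 mol
6.62 mol = 6.62 mol
62.2 kmol = 62200 mol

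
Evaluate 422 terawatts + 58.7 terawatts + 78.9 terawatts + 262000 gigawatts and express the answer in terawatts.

821.6 terawatts

In terawatts:
  422 terawatts → 422
  58.7 terawatts → 58.7
  78.9 terawatts → 78.9
  262000 gigawatts = 262000 × 10^-3 terawatts = 262
Sum: 422 + 58.7 + 78.9 + 262 = 821.6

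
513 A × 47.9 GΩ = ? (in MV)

513 × 47.9 × 10^9 = 24572.7 × 10^9 V

24572700 MV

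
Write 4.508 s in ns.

4508000000 ns

(no prefix) = 1e0, nano = 1e-9; factor is 1e9.
4.508 × 1e9 = 4508000000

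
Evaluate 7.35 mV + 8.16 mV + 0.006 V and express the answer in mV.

In mV:
  7.35 mV → 7.35
  8.16 mV → 8.16
  0.006 V = 0.006e3 mV = 6
Sum: 7.35 + 8.16 + 6 = 21.51

21.51 mV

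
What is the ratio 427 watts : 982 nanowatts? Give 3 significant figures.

435000000

(427) / (982 × 10⁻⁹) = 0.4348 × 10⁹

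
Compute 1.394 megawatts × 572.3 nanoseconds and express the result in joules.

0.7977862 joules

1.394 × 10^6 × 572.3 × 10^-9 = 797.7862 × 10^-3 J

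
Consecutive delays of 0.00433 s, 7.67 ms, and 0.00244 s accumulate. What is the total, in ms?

In ms:
  0.00433 s = 0.00433e3 ms = 4.33
  7.67 ms → 7.67
  0.00244 s = 0.00244e3 ms = 2.44
Sum: 4.33 + 7.67 + 2.44 = 14.44

14.44 ms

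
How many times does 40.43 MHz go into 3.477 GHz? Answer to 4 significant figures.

(3.477 × 10^9) / (40.43 × 10^6) = 0.086 × 10^3

86.00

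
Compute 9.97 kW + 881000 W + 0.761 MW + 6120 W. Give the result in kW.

1658.09 kW

In kW:
  9.97 kW → 9.97
  881000 W = 881000 × 10^-3 kW = 881
  0.761 MW = 0.761 × 10^3 kW = 761
  6120 W = 6120 × 10^-3 kW = 6.12
Sum: 9.97 + 881 + 761 + 6.12 = 1658.09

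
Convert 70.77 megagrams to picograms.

mega = 10⁶, pico = 10⁻¹²; factor is 10¹⁸.
70.77 × 10¹⁸ = 70770000000000000000

70770000000000000000 picograms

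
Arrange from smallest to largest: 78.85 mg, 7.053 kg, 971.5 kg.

78.85 mg < 7.053 kg < 971.5 kg

78.85 mg = 0.07885 g
7.053 kg = 7053 g
971.5 kg = 971500 g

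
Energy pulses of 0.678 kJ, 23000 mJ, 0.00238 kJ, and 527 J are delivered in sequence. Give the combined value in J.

In J:
  0.678 kJ = 0.678 × 10^3 J = 678
  23000 mJ = 23000 × 10^-3 J = 23
  0.00238 kJ = 0.00238 × 10^3 J = 2.38
  527 J → 527
Sum: 678 + 23 + 2.38 + 527 = 1230.38

1230.38 J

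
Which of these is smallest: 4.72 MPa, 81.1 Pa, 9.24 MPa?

81.1 Pa

4.72 MPa = 4720000 Pa
81.1 Pa = 81.1 Pa
9.24 MPa = 9240000 Pa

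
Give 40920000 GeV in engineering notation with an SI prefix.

40.92 PeV

= 40.92 × 10¹⁵ eV; 10¹⁵ is peta.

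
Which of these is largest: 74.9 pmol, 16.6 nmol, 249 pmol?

74.9 pmol = 0.0000000000749 mol
16.6 nmol = 0.0000000166 mol
249 pmol = 0.000000000249 mol

16.6 nmol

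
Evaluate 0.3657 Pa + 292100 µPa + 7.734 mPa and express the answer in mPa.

665.534 mPa

In mPa:
  0.3657 Pa = 0.3657e3 mPa = 365.7
  292100 µPa = 292100e-3 mPa = 292.1
  7.734 mPa → 7.734
Sum: 365.7 + 292.1 + 7.734 = 665.534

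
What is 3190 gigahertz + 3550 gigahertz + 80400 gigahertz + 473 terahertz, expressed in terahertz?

560.14 terahertz

In terahertz:
  3190 gigahertz = 3190e-3 terahertz = 3.19
  3550 gigahertz = 3550e-3 terahertz = 3.55
  80400 gigahertz = 80400e-3 terahertz = 80.4
  473 terahertz → 473
Sum: 3.19 + 3.55 + 80.4 + 473 = 560.14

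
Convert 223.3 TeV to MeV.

223300000 MeV

tera = 10¹², mega = 10⁶; factor is 10⁶.
223.3 × 10⁶ = 223300000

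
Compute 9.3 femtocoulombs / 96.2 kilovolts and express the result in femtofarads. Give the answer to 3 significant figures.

0.0000967 femtofarads

(9.3e-15) / (96.2e3) = 0.096674e-18 F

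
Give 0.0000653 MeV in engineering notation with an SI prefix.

= 65.3 eV; mantissa already in [1, 1000).

65.3 eV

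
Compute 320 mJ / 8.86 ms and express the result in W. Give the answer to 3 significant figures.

36.1 W

(320 × 10^-3) / (8.86 × 10^-3) = 36.117 W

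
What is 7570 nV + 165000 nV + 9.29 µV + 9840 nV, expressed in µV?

191.7 µV

In µV:
  7570 nV = 7570 × 10^-3 µV = 7.57
  165000 nV = 165000 × 10^-3 µV = 165
  9.29 µV → 9.29
  9840 nV = 9840 × 10^-3 µV = 9.84
Sum: 7.57 + 165 + 9.29 + 9.84 = 191.7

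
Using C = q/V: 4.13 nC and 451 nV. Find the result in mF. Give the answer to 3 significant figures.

9.16 mF

(4.13 × 10^-9) / (451 × 10^-9) = 0.0091574 F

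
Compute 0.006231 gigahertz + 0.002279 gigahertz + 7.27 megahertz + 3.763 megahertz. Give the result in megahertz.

In megahertz:
  0.006231 gigahertz = 0.006231e3 megahertz = 6.231
  0.002279 gigahertz = 0.002279e3 megahertz = 2.279
  7.27 megahertz → 7.27
  3.763 megahertz → 3.763
Sum: 6.231 + 2.279 + 7.27 + 3.763 = 19.543

19.543 megahertz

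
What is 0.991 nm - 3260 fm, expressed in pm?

987.74 pm

In pm:
  0.991 nm = 0.991e3 pm = 991
  3260 fm = 3260e-3 pm = 3.26
Difference: 991 - 3.26 = 987.74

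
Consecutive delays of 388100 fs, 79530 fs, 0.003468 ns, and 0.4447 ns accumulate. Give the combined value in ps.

In ps:
  388100 fs = 388100e-3 ps = 388.1
  79530 fs = 79530e-3 ps = 79.53
  0.003468 ns = 0.003468e3 ps = 3.468
  0.4447 ns = 0.4447e3 ps = 444.7
Sum: 388.1 + 79.53 + 3.468 + 444.7 = 915.798

915.798 ps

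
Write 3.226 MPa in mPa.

mega = 10^6, milli = 10^-3; factor is 10^9.
3.226 × 10^9 = 3226000000

3226000000 mPa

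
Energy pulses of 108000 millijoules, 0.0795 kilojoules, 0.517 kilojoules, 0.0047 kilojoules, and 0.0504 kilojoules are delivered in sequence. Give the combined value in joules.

In joules:
  108000 millijoules = 108000e-3 joules = 108
  0.0795 kilojoules = 0.0795e3 joules = 79.5
  0.517 kilojoules = 0.517e3 joules = 517
  0.0047 kilojoules = 0.0047e3 joules = 4.7
  0.0504 kilojoules = 0.0504e3 joules = 50.4
Sum: 108 + 79.5 + 517 + 4.7 + 50.4 = 759.6

759.6 joules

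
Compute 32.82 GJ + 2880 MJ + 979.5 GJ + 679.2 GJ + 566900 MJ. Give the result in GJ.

2261.3 GJ

In GJ:
  32.82 GJ → 32.82
  2880 MJ = 2880e-3 GJ = 2.88
  979.5 GJ → 979.5
  679.2 GJ → 679.2
  566900 MJ = 566900e-3 GJ = 566.9
Sum: 32.82 + 2.88 + 979.5 + 679.2 + 566.9 = 2261.3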